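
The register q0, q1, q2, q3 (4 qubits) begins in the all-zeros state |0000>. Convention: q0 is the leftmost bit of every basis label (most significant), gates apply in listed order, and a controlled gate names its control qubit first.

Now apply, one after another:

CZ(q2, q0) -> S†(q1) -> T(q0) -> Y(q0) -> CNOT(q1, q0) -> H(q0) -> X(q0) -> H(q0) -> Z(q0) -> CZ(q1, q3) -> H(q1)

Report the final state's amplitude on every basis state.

The resulting statevector has amplitude sqrt(2)*I/2 on |1000>, sqrt(2)*I/2 on |1100>, and 0 on every other basis state. Key observation: the block from step 6 through step 9 cancels to the identity and can be dropped.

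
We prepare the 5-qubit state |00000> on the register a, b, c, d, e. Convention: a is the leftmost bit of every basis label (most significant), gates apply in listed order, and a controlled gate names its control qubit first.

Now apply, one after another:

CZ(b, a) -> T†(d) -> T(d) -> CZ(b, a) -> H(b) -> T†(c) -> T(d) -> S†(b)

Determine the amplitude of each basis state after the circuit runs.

After the circuit, the state carries amplitude sqrt(2)/2 on |00000>, -sqrt(2)*I/2 on |01000>, and 0 on every other basis state. Key observation: steps 1-4 multiply out to the identity, so the circuit reduces to the remaining gates.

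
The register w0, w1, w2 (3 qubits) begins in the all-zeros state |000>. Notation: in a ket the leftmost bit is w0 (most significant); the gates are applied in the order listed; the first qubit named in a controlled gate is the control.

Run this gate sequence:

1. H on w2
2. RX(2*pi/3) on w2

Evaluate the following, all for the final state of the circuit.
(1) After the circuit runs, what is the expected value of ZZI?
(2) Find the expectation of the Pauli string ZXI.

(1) The expectation value of ZZI is 1.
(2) The observable ZXI averages to 0.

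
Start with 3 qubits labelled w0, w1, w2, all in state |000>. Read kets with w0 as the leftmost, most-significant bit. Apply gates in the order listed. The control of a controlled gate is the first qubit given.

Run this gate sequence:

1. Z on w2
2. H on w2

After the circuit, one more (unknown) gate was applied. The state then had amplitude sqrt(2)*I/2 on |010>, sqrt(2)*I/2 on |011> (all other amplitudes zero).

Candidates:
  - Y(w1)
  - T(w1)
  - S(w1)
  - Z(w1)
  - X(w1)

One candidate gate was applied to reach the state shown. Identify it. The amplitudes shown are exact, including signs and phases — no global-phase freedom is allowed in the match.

The unique candidate consistent with the amplitudes is Y(w1).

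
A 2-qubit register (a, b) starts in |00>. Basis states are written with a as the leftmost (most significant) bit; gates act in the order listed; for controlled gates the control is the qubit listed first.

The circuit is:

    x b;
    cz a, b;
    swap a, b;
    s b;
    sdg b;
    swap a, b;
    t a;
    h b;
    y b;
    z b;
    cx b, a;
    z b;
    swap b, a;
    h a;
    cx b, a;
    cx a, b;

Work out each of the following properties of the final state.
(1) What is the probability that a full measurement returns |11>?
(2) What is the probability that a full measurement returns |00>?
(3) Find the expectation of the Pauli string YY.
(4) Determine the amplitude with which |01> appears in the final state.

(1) A full measurement returns |11> with probability 1/4. Key observation: steps 4-5 multiply out to the identity, so the circuit reduces to the remaining gates.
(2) A full measurement returns |00> with probability 1/4.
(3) The expectation value of YY is -1.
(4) The final state's coefficient on |01> equals -I/2.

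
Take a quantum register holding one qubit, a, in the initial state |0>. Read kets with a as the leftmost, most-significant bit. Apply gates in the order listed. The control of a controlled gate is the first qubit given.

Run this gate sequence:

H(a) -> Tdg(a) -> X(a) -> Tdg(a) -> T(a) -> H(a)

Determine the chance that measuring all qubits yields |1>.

Outcome |1> occurs with probability 1/2 - sqrt(2)/4.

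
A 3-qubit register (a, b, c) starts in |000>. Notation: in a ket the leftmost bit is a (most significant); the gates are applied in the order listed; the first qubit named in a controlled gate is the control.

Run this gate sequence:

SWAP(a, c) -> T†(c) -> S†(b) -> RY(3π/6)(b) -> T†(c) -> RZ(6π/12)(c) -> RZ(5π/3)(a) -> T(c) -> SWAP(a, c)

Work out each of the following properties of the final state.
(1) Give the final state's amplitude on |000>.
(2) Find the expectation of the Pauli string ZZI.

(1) The amplitude on |000> is sqrt(2)*exp(11*I*pi/12)/2.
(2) The expectation value of ZZI is 0.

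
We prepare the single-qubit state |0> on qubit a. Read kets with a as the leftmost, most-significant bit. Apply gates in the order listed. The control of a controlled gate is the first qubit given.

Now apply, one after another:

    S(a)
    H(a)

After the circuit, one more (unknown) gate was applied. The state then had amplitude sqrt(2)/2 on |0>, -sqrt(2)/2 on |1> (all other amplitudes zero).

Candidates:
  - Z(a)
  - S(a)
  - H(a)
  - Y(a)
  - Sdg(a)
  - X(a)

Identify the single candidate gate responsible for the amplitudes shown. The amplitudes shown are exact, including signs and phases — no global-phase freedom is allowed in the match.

The unique candidate consistent with the amplitudes is Z(a).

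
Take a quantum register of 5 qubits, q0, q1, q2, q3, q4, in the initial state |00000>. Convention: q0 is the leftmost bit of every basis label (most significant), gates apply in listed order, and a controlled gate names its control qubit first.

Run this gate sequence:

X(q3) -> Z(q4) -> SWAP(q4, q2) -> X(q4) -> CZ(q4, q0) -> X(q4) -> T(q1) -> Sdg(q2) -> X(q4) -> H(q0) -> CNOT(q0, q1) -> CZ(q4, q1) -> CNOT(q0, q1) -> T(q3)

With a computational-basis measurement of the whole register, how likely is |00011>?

Outcome |00011> occurs with probability 1/2.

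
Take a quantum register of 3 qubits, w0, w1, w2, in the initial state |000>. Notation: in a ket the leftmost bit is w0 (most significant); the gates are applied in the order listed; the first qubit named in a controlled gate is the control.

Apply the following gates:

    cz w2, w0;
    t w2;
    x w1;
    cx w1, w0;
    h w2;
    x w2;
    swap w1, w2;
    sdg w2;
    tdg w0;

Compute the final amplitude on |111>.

The final state's coefficient on |111> equals -sqrt(2)*exp(I*pi/4)/2.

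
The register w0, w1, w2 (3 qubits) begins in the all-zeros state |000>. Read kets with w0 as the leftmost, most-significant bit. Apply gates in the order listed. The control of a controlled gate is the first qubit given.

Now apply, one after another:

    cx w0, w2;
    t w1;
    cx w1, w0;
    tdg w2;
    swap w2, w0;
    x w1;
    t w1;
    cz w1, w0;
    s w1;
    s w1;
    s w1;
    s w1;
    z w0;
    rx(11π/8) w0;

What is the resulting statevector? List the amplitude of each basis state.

The resulting statevector has amplitude -exp(I*pi/4)*cos(5*pi/16) on |010>, -exp(3*I*pi/4)*sin(5*pi/16) on |110>, and 0 on every other basis state. Key observation: the block from step 9 through step 12 cancels to the identity and can be dropped.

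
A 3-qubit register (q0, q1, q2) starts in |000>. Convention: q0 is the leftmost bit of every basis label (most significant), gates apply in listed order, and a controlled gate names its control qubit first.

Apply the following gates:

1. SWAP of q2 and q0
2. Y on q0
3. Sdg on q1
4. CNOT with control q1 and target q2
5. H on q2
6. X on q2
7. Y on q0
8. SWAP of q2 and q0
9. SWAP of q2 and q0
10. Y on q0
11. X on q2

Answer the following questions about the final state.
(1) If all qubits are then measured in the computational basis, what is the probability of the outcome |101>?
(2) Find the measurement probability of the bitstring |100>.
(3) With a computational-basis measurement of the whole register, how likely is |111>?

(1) Outcome |101> occurs with probability 1/2. Key observation: the block from step 6 through step 11 cancels to the identity and can be dropped.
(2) Outcome |100> occurs with probability 1/2.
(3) A full measurement returns |111> with probability 0.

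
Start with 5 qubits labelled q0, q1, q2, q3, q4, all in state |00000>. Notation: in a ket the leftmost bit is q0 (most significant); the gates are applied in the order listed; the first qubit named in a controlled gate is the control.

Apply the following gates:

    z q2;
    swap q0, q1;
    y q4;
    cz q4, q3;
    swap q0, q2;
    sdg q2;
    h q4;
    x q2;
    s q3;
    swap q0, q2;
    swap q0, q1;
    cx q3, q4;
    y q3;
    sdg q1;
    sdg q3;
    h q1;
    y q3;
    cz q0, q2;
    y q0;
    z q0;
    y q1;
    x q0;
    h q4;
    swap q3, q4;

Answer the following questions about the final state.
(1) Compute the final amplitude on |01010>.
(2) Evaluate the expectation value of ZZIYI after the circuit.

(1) The amplitude on |01010> is -sqrt(2)*I/2.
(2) The expectation value of ZZIYI is 0.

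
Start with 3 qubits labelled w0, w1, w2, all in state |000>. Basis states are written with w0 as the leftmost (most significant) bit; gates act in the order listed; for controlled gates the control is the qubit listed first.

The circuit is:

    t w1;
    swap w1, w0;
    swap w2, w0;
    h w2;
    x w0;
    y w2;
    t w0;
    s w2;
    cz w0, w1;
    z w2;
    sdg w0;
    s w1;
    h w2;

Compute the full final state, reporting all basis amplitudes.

The resulting statevector has amplitude (-1 - I)*exp(I*pi/4)/2 on |100>, -sqrt(2)/2 on |101>, and 0 on every other basis state.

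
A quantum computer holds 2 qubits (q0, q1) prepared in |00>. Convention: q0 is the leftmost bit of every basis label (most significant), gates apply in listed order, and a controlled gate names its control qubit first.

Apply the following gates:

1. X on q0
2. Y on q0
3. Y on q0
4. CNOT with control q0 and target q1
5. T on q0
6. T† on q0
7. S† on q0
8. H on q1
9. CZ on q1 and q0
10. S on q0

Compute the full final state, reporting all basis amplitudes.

After the circuit, the state carries amplitude 0 on |00>, 0 on |01>, sqrt(2)/2 on |10>, sqrt(2)/2 on |11>.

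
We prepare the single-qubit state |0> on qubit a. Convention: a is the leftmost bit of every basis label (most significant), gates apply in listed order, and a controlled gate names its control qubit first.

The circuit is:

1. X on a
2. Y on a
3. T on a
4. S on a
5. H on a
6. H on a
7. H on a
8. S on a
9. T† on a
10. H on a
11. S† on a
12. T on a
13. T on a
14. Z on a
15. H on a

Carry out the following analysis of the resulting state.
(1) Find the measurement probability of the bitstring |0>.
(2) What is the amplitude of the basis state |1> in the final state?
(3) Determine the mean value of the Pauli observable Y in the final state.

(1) Outcome |0> occurs with probability 1/2.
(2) The amplitude on |1> is -sqrt(2)*I/2.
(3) The expectation value of Y is -sqrt(2)/2.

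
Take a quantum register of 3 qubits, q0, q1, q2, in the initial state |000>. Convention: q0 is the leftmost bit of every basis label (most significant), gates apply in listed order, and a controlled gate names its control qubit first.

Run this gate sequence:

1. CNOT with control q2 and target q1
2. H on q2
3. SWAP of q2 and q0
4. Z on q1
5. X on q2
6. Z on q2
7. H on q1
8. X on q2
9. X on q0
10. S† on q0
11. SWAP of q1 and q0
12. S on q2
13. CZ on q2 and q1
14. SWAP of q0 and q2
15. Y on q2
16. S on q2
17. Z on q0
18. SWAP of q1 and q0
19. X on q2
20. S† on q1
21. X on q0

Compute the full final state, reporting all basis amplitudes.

The resulting statevector has amplitude -I/2 on |000>, 1/2 on |001>, 0 on |010>, 0 on |011>, 1/2 on |100>, I/2 on |101>, 0 on |110>, 0 on |111>.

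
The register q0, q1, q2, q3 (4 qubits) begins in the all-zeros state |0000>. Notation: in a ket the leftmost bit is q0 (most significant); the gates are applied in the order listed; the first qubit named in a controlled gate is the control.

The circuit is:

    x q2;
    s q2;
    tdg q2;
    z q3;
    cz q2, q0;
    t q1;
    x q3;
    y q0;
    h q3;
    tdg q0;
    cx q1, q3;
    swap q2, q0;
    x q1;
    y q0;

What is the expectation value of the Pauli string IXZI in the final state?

The observable IXZI averages to 0.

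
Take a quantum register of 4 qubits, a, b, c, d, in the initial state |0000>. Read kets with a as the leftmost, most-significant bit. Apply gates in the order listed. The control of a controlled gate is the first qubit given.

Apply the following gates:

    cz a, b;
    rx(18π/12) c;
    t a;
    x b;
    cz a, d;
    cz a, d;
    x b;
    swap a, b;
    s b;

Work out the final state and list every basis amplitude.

The resulting statevector has amplitude -sqrt(2)/2 on |0000>, -sqrt(2)*I/2 on |0010>, and 0 on every other basis state. Key observation: the block from step 4 through step 7 cancels to the identity and can be dropped.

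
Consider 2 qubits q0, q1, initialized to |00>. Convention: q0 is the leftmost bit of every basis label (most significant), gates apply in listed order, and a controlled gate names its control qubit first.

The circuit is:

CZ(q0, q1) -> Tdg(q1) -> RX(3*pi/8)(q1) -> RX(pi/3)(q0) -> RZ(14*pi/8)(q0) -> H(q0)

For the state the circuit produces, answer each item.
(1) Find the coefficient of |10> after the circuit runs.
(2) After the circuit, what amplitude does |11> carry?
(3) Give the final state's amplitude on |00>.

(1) |10> carries amplitude sqrt(2)*I*exp(7*I*pi/8)*cos(3*pi/16)/4 + sqrt(6)*exp(-7*I*pi/8)*cos(3*pi/16)/4 in the final state.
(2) The amplitude on |11> is sqrt(2)*exp(7*I*pi/8)*sin(3*pi/16)/4 - sqrt(6)*I*exp(-7*I*pi/8)*sin(3*pi/16)/4.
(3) The final state's coefficient on |00> equals sqrt(6)*exp(-7*I*pi/8)*cos(3*pi/16)/4 - sqrt(2)*I*exp(7*I*pi/8)*cos(3*pi/16)/4.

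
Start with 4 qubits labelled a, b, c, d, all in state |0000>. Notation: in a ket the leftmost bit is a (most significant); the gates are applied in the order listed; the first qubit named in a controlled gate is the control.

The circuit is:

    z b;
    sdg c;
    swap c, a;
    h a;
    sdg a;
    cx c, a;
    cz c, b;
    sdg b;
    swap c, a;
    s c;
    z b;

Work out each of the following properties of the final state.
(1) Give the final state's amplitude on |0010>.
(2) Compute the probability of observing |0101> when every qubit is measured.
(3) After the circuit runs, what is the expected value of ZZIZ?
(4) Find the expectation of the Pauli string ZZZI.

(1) |0010> carries amplitude sqrt(2)/2 in the final state.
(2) Outcome |0101> occurs with probability 0.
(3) The expectation value of ZZIZ is 1.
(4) The observable ZZZI averages to 0.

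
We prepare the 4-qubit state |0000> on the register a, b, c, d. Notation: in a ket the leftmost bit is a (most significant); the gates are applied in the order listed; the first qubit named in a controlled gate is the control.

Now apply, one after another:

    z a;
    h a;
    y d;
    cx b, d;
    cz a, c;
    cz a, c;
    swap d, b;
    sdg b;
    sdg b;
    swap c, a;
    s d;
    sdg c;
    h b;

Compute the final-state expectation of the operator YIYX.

The observable YIYX averages to 0.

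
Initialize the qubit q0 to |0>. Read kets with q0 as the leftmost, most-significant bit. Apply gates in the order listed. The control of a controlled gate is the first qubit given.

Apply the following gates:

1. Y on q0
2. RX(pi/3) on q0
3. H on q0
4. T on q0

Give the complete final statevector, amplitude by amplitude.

After the circuit, the state carries amplitude sqrt(2)/4 + sqrt(6)*I/4 on |0>, (sqrt(2) - sqrt(6)*I)*exp(I*pi/4)/4 on |1>.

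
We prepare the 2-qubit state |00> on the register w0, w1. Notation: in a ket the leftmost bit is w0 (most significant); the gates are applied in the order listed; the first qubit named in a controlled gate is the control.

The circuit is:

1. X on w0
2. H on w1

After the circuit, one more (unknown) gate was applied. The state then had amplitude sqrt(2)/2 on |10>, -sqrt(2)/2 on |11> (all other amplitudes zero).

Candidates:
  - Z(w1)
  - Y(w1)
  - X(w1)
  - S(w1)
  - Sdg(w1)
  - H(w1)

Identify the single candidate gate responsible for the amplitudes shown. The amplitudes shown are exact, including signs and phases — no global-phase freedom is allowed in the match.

It was Z(w1) that produced the state shown.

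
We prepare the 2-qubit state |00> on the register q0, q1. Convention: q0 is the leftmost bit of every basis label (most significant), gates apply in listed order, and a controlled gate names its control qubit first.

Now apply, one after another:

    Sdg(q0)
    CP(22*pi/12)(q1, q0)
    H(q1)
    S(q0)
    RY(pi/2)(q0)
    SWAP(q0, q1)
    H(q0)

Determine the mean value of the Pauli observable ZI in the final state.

The expectation value of ZI is 1.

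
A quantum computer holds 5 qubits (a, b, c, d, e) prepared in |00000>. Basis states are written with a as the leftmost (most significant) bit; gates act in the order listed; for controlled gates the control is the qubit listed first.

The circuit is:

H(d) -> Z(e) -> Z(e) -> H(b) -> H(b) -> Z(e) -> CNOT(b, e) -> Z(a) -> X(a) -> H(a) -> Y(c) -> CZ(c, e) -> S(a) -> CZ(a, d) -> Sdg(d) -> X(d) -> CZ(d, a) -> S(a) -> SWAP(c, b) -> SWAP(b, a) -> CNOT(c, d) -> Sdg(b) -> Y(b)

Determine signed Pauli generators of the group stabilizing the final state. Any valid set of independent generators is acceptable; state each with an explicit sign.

The stabilizer group can be generated by +IYIII, +IIIYI, -ZIIII, +IIZII, +IIIIZ, among other valid generating sets. Key observation: steps 3-6 multiply out to the identity, so the circuit reduces to the remaining gates.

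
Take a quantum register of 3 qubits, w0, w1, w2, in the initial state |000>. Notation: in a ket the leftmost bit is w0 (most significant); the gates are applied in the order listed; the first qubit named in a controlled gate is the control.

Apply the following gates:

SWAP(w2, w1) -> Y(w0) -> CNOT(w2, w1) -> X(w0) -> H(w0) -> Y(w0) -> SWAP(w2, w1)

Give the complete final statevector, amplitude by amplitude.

After the circuit, the state carries amplitude sqrt(2)/2 on |000>, -sqrt(2)/2 on |100>, and 0 on every other basis state.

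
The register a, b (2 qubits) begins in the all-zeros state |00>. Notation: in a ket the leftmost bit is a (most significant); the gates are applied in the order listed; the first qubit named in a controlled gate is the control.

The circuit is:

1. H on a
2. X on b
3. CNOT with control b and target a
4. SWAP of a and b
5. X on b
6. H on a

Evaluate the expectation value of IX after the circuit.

The observable IX averages to 1.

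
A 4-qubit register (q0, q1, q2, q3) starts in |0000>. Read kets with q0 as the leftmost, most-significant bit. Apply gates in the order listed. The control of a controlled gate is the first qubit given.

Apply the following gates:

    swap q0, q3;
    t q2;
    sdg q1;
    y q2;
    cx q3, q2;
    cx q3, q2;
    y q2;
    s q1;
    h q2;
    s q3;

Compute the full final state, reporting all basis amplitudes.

The resulting statevector has amplitude sqrt(2)/2 on |0000>, sqrt(2)/2 on |0010>, and 0 on every other basis state.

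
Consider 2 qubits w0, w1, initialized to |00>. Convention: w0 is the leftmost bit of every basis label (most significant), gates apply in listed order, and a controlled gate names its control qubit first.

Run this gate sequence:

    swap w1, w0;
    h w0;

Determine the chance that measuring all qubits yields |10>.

Outcome |10> occurs with probability 1/2.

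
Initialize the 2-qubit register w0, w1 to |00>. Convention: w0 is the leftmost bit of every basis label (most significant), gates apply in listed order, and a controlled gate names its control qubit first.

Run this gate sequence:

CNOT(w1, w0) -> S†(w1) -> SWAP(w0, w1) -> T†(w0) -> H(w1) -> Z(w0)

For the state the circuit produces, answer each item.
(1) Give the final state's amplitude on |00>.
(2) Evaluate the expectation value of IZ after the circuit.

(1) The amplitude on |00> is sqrt(2)/2.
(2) In the final state, IZ has expectation 0.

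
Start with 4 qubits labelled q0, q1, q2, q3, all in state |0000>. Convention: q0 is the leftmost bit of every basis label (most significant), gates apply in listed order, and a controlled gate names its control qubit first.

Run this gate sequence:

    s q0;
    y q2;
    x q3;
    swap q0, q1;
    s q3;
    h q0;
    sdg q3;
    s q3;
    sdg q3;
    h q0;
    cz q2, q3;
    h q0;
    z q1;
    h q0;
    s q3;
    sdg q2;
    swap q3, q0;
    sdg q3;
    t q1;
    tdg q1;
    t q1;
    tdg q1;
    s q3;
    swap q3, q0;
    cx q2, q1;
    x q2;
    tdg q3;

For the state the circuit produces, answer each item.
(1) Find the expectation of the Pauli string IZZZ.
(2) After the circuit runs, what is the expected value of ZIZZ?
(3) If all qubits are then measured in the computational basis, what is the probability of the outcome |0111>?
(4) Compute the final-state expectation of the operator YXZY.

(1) In the final state, IZZZ has expectation 1. Key observation: steps 17-24 multiply out to the identity, so the circuit reduces to the remaining gates.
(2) In the final state, ZIZZ has expectation -1.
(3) Outcome |0111> occurs with probability 0.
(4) The observable YXZY averages to 0.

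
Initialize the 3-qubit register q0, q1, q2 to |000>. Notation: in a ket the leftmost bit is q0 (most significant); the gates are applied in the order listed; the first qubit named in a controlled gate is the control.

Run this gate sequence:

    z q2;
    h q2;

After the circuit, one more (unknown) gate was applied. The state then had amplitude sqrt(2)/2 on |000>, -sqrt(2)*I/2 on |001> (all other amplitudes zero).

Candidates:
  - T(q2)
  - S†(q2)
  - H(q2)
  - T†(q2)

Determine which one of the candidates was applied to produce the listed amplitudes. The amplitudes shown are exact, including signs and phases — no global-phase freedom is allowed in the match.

The applied gate was S†(q2).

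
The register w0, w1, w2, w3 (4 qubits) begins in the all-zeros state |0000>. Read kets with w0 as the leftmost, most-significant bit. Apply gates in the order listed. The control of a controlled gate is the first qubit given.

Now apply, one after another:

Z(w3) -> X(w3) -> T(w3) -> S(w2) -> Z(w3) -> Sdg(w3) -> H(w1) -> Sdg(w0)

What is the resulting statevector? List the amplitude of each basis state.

The final amplitudes are sqrt(2)*exp(3*I*pi/4)/2 on |0001>, sqrt(2)*exp(3*I*pi/4)/2 on |0101>, and 0 on every other basis state.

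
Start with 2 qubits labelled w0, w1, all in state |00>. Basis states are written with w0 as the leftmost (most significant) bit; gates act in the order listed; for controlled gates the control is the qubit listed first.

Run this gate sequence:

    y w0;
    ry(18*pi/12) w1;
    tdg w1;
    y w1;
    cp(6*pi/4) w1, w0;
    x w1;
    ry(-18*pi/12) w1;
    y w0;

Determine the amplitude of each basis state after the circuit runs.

The final amplitudes are 1/2 - exp(I*pi/4)/2 on |00>, 1/2 + exp(I*pi/4)/2 on |01>, 0 on |10>, 0 on |11>.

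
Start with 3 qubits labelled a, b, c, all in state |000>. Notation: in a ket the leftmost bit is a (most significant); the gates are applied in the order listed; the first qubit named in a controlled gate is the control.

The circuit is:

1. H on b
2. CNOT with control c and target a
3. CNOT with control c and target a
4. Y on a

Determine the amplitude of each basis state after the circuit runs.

After the circuit, the state carries amplitude sqrt(2)*I/2 on |100>, sqrt(2)*I/2 on |110>, and 0 on every other basis state.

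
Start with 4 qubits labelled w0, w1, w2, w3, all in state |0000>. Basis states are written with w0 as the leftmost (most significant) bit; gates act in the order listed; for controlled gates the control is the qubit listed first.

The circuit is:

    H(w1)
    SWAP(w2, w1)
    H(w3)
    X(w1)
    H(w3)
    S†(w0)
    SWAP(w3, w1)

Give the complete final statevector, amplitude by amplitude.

After the circuit, the state carries amplitude sqrt(2)/2 on |0001>, sqrt(2)/2 on |0011>, and 0 on every other basis state.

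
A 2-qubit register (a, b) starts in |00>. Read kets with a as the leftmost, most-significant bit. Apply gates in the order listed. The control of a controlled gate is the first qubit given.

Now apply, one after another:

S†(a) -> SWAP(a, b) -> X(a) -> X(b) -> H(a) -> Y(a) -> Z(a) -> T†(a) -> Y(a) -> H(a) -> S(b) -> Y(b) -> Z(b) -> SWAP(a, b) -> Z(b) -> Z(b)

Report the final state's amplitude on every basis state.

After the circuit, the state carries amplitude -1/2 + exp(3*I*pi/4)/2 on |00>, 1/2 + exp(3*I*pi/4)/2 on |01>, 0 on |10>, 0 on |11>.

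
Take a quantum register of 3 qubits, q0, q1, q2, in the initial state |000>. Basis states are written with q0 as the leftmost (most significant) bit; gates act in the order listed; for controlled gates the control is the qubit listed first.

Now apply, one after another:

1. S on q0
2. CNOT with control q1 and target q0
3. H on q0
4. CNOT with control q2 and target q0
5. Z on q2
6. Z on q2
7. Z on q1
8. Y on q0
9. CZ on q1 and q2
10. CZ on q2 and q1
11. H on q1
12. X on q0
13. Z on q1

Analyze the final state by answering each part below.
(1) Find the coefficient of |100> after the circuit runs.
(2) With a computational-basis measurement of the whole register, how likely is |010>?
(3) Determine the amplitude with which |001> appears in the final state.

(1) The final state's coefficient on |100> equals -I/2.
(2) The probability of measuring |010> is 1/4.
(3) The final state's coefficient on |001> equals 0.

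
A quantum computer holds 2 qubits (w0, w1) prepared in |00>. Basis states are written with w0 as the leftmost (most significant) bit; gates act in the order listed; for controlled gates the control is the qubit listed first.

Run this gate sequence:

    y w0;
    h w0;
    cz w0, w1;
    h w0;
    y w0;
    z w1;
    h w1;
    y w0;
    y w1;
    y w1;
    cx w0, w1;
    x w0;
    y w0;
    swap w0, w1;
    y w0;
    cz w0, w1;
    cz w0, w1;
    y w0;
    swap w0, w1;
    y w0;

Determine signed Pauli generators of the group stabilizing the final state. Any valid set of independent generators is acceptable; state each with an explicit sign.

The final state is stabilized by the group generated by +IX, +ZI; other independent generating sets are equally valid. Key observation: gates 13-20 undo each other exactly, leaving only the rest of the circuit to track.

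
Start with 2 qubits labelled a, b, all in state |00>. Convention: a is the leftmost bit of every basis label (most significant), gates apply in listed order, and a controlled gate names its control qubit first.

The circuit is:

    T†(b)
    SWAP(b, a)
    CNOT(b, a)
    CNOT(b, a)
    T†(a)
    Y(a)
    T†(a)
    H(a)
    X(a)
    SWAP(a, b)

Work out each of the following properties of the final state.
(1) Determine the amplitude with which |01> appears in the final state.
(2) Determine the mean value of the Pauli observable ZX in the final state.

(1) The final state's coefficient on |01> equals sqrt(2)*exp(I*pi/4)/2.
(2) The expectation value of ZX is -1.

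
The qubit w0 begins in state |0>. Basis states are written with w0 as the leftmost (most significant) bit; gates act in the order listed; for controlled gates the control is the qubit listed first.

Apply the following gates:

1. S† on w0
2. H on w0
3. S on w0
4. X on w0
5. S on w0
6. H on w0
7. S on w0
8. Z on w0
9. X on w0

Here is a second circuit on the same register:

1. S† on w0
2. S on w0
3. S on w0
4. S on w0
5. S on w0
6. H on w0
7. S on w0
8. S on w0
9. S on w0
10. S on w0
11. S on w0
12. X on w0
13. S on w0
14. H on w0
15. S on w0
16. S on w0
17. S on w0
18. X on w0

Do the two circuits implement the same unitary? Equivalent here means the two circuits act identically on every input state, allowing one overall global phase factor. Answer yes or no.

Yes, they are equivalent — the unitaries differ by at most a global phase.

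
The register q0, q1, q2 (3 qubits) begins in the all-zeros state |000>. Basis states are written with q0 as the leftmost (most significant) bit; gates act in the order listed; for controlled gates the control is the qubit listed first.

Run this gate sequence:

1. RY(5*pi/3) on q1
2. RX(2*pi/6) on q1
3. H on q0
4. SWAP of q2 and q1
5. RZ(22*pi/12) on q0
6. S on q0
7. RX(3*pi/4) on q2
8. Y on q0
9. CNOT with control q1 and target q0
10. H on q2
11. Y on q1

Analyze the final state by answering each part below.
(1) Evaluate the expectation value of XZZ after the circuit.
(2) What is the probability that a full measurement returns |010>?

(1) The expectation value of XZZ is -sqrt(3)/4.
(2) The probability of measuring |010> is 1/4 - sqrt(3)/8.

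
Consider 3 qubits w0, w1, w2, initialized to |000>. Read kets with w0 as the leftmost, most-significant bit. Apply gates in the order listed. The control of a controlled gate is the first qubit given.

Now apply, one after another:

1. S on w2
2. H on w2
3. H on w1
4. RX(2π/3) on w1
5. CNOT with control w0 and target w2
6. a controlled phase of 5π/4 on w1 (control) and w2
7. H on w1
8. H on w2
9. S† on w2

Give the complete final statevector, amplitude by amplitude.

The final amplitudes are 3/8 - 3*sqrt(3)*I/8 - exp(I*pi/4)/8 + sqrt(3)*exp(3*I*pi/4)/8 on |000>, -sqrt(3)/8 - sqrt(3)*exp(I*pi/4)/8 - I/8 - exp(3*I*pi/4)/8 on |001>, 1/8 - sqrt(3)*I/8 - sqrt(3)*exp(3*I*pi/4)/8 + exp(I*pi/4)/8 on |010>, sqrt(3)/8 + exp(3*I*pi/4)/8 + I/8 + sqrt(3)*exp(I*pi/4)/8 on |011>, 0 on |100>, 0 on |101>, 0 on |110>, 0 on |111>.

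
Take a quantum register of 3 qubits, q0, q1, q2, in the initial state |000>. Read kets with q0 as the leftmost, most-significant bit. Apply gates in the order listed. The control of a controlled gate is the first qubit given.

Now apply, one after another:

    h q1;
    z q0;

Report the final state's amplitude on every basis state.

The resulting statevector has amplitude sqrt(2)/2 on |000>, sqrt(2)/2 on |010>, and 0 on every other basis state.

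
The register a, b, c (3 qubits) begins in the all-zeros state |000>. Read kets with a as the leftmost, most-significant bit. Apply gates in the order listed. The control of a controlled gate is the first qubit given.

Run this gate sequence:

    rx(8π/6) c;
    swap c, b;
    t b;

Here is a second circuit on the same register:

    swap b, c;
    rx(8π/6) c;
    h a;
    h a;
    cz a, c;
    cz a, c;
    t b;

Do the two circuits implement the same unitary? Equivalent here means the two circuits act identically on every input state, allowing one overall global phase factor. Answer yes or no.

No — the two circuits implement different unitaries, even allowing a global phase.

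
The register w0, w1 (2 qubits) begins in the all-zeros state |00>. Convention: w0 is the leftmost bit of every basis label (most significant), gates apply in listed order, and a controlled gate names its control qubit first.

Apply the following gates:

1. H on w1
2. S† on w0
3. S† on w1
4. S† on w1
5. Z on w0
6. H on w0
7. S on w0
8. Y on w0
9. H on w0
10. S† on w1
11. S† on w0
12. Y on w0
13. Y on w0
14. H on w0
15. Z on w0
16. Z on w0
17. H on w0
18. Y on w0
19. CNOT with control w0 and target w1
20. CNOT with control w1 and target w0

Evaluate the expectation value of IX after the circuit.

The observable IX averages to 1. Key observation: steps 13-18 multiply out to the identity, so the circuit reduces to the remaining gates.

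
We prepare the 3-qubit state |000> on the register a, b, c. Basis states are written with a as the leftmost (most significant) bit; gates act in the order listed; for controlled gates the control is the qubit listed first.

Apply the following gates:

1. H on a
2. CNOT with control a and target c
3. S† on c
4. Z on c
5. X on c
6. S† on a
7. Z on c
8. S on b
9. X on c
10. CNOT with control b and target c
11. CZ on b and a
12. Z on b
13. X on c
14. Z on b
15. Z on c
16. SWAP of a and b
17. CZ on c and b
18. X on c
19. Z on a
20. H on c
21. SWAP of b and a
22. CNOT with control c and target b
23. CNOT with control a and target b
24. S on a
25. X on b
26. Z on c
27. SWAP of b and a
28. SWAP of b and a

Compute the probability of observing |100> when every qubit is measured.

Outcome |100> occurs with probability 1/4. Key observation: steps 27-28 multiply out to the identity, so the circuit reduces to the remaining gates.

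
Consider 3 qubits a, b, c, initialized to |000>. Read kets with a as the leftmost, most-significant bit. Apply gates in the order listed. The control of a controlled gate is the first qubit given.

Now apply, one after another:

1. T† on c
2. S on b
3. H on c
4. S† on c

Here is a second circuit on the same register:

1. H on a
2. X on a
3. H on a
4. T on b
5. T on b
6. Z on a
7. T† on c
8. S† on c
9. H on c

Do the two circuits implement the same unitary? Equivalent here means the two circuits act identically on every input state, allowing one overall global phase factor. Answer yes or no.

No: there is an input state on which the two circuits produce genuinely different outputs (not merely differing by a phase).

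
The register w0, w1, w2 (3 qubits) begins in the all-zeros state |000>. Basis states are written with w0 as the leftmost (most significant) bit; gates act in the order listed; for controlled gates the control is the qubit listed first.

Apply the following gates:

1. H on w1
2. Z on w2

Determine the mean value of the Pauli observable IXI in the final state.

The observable IXI averages to 1.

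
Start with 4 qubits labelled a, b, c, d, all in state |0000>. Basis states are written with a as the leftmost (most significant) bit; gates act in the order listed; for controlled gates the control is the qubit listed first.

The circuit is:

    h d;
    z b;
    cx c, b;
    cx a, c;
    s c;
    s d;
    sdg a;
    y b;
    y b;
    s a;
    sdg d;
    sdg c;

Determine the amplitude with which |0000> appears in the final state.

|0000> carries amplitude sqrt(2)/2 in the final state. Key observation: the block from step 5 through step 12 cancels to the identity and can be dropped.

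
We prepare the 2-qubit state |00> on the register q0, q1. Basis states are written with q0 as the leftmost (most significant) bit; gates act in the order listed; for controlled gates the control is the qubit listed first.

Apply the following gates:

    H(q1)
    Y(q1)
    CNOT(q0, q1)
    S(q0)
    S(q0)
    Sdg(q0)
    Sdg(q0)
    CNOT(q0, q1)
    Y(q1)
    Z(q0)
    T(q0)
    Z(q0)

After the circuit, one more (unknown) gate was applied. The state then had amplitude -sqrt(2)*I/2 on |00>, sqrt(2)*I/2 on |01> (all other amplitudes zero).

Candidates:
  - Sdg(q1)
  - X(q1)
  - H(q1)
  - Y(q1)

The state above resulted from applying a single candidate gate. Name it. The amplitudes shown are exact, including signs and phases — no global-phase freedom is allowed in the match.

It was Y(q1) that produced the state shown. Key observation: steps 2-9 multiply out to the identity, so the circuit reduces to the remaining gates.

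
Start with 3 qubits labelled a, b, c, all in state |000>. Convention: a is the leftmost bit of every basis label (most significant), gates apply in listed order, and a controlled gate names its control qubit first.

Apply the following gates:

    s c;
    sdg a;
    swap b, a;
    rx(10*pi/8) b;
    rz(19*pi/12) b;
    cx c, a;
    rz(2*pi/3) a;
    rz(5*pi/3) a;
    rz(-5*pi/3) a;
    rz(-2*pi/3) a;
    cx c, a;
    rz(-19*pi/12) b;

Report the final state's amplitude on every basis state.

The resulting statevector has amplitude -sqrt(2 - sqrt(2))/2 on |000>, -I*sqrt(sqrt(2) + 2)/2 on |010>, and 0 on every other basis state. Key observation: steps 5-12 multiply out to the identity, so the circuit reduces to the remaining gates.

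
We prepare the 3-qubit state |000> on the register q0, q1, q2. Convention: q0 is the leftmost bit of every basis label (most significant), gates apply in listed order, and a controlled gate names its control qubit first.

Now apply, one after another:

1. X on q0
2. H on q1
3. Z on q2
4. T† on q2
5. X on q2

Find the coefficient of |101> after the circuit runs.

The final state's coefficient on |101> equals sqrt(2)/2.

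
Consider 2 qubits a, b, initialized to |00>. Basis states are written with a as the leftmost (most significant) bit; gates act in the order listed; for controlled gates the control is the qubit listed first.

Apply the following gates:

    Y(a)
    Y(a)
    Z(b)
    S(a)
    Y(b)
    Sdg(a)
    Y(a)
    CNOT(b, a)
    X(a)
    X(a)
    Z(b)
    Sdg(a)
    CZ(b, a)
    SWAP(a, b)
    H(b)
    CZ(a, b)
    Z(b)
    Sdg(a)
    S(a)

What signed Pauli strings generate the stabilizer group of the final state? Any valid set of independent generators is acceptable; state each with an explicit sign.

The final state is stabilized by the group generated by +IX, -ZI; other independent generating sets are equally valid.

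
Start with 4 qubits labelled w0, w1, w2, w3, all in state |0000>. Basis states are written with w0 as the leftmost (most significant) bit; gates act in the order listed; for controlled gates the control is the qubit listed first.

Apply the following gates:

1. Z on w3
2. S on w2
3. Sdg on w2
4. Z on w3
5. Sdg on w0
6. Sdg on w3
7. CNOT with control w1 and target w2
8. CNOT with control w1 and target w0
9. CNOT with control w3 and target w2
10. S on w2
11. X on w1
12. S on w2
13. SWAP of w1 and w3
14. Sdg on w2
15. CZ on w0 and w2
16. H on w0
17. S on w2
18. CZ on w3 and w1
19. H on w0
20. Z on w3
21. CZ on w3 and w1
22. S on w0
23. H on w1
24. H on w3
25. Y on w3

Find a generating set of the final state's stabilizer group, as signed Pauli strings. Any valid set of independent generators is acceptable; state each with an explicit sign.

One valid set of independent stabilizer generators is +IXII, +IIIX, +ZIII, +IIZI (any independent generating set of the same group is equally correct).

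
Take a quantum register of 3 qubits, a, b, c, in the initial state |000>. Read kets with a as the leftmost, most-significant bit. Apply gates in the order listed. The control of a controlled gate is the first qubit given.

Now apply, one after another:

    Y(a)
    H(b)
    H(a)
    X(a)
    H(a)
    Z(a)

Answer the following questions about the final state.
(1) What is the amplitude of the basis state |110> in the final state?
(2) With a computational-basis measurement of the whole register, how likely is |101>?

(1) The amplitude on |110> is sqrt(2)*I/2. Key observation: gates 3-6 undo each other exactly, leaving only the rest of the circuit to track.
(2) The probability of measuring |101> is 0.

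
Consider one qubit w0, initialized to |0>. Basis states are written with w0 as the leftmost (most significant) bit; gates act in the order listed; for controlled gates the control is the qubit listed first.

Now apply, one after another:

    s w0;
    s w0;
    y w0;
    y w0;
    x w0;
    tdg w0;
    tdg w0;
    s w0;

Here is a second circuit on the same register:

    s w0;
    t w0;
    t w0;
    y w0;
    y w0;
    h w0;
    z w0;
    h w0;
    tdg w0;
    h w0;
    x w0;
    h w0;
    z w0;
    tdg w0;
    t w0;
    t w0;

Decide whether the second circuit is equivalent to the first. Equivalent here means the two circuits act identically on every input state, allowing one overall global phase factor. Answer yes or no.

Yes — the two circuits implement the same unitary up to a global phase.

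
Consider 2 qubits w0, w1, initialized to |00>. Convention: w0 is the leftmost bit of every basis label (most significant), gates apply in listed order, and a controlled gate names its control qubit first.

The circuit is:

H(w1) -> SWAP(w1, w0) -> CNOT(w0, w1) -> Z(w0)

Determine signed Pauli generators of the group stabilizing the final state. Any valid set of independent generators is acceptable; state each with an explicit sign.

The stabilizer group can be generated by -XX, +ZZ, among other valid generating sets.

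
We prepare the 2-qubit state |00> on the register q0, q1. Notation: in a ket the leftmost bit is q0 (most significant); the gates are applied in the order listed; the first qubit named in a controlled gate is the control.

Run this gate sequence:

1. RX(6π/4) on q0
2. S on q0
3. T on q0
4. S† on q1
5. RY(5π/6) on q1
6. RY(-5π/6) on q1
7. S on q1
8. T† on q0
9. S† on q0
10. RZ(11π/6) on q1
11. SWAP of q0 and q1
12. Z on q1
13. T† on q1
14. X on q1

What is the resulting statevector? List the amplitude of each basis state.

The final amplitudes are -sqrt(2)*exp(I*pi/3)/2 on |00>, sqrt(2)*exp(I*pi/12)/2 on |01>, 0 on |10>, 0 on |11>.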